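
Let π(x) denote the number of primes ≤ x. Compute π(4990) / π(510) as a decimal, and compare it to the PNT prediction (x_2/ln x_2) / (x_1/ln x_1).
π(4990)/π(510) = 667/97 ≈ 6.8763;  PNT prediction ≈ 7.1636.

π(510) = 97 and π(4990) = 667, so π(4990)/π(510) ≈ 6.8763. The PNT-predicted ratio is (4990/ln(4990)) / (510/ln(510)) ≈ 7.1636. The two agree to within a few percent, as expected.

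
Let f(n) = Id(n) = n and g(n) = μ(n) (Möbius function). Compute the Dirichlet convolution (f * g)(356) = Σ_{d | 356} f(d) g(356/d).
(Id * μ)(356) = 176

Divisors of 356: [1, 2, 4, 89, 178, 356]. For each d | 356:
  d = 1: Id(1) · μ(356/1) = 1 · 0 = 0
  d = 2: Id(2) · μ(356/2) = 2 · 1 = 2
  d = 4: Id(4) · μ(356/4) = 4 · -1 = -4
  d = 89: Id(89) · μ(356/89) = 89 · 0 = 0
  d = 178: Id(178) · μ(356/178) = 178 · -1 = -178
  d = 356: Id(356) · μ(356/356) = 356 · 1 = 356
Summing: (Id * μ)(356) = 0 + 2 + -4 + 0 + -178 + 356 = 176.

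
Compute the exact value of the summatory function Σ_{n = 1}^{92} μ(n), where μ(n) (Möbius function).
Σ_{n ≤ 92} μ(n) = -1

Compute μ(n) for each 1 ≤ n ≤ 92: μ(1) = 1, μ(2) = -1, μ(3) = -1, μ(4) = 0, μ(5) = -1, μ(6) = 1, μ(7) = -1, μ(8) = 0, μ(9) = 0, μ(10) = 1, μ(11) = -1, μ(12) = 0, μ(13) = -1, μ(14) = 1, μ(15) = 1, μ(16) = 0, μ(17) = -1, μ(18) = 0, μ(19) = -1, μ(20) = 0, μ(21) = 1, μ(22) = 1, μ(23) = -1, μ(24) = 0, μ(25) = 0, μ(26) = 1, μ(27) = 0, μ(28) = 0, μ(29) = -1, μ(30) = -1, μ(31) = -1, μ(32) = 0, μ(33) = 1, μ(34) = 1, μ(35) = 1, μ(36) = 0, μ(37) = -1, μ(38) = 1, μ(39) = 1, μ(40) = 0, μ(41) = -1, μ(42) = -1, μ(43) = -1, μ(44) = 0, μ(45) = 0, μ(46) = 1, μ(47) = -1, μ(48) = 0, μ(49) = 0, μ(50) = 0, μ(51) = 1, μ(52) = 0, μ(53) = -1, μ(54) = 0, μ(55) = 1, μ(56) = 0, μ(57) = 1, μ(58) = 1, μ(59) = -1, μ(60) = 0, μ(61) = -1, μ(62) = 1, μ(63) = 0, μ(64) = 0, μ(65) = 1, μ(66) = -1, μ(67) = -1, μ(68) = 0, μ(69) = 1, μ(70) = -1, μ(71) = -1, μ(72) = 0, μ(73) = -1, μ(74) = 1, μ(75) = 0, μ(76) = 0, μ(77) = 1, μ(78) = -1, μ(79) = -1, μ(80) = 0, μ(81) = 0, μ(82) = 1, μ(83) = -1, μ(84) = 0, μ(85) = 1, μ(86) = 1, μ(87) = 1, μ(88) = 0, μ(89) = -1, μ(90) = 0, μ(91) = 1, μ(92) = 0. Summing all 92 values: -1. (Mertens function M(x) = Σ_{n ≤ x} μ(n); on average M(x) should be small (PNT ⟺ M(x) = o(x)).)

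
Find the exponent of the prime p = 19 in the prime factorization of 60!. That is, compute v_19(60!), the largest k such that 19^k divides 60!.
v_19(60!) = 3

Legendre's formula: v_p(n!) = Σ_{k ≥ 1} ⌊n / p^k⌋. For p = 19, n = 60, the terms are:
  ⌊60/19^1⌋ = ⌊60/19⌋ = 3
(the next term ⌊60/19^2⌋ = 0, terminating the sum). Summing: v_19(60!) = 3 = 3.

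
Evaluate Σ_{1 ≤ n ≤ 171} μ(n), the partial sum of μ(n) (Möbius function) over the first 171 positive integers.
Σ_{n ≤ 171} μ(n) = -2

Compute μ(n) for each 1 ≤ n ≤ 171: μ(1) = 1, μ(2) = -1, μ(3) = -1, μ(4) = 0, μ(5) = -1, μ(6) = 1, μ(7) = -1, μ(8) = 0, μ(9) = 0, μ(10) = 1, μ(11) = -1, μ(12) = 0, μ(13) = -1, μ(14) = 1, μ(15) = 1, μ(16) = 0, μ(17) = -1, μ(18) = 0, μ(19) = -1, μ(20) = 0, μ(21) = 1, μ(22) = 1, μ(23) = -1, μ(24) = 0, μ(25) = 0, μ(26) = 1, μ(27) = 0, μ(28) = 0, μ(29) = -1, μ(30) = -1, μ(31) = -1, μ(32) = 0, μ(33) = 1, μ(34) = 1, μ(35) = 1, μ(36) = 0, μ(37) = -1, μ(38) = 1, μ(39) = 1, μ(40) = 0, μ(41) = -1, μ(42) = -1, μ(43) = -1, μ(44) = 0, μ(45) = 0, μ(46) = 1, μ(47) = -1, μ(48) = 0, μ(49) = 0, μ(50) = 0, μ(51) = 1, μ(52) = 0, μ(53) = -1, μ(54) = 0, μ(55) = 1, μ(56) = 0, μ(57) = 1, μ(58) = 1, μ(59) = -1, μ(60) = 0, μ(61) = -1, μ(62) = 1, μ(63) = 0, μ(64) = 0, μ(65) = 1, μ(66) = -1, μ(67) = -1, μ(68) = 0, μ(69) = 1, μ(70) = -1, μ(71) = -1, μ(72) = 0, μ(73) = -1, μ(74) = 1, μ(75) = 0, μ(76) = 0, μ(77) = 1, μ(78) = -1, μ(79) = -1, μ(80) = 0, μ(81) = 0, μ(82) = 1, μ(83) = -1, μ(84) = 0, μ(85) = 1, μ(86) = 1, μ(87) = 1, μ(88) = 0, μ(89) = -1, μ(90) = 0, μ(91) = 1, μ(92) = 0, μ(93) = 1, μ(94) = 1, μ(95) = 1, μ(96) = 0, μ(97) = -1, μ(98) = 0, μ(99) = 0, μ(100) = 0, μ(101) = -1, μ(102) = -1, μ(103) = -1, μ(104) = 0, μ(105) = -1, μ(106) = 1, μ(107) = -1, μ(108) = 0, μ(109) = -1, μ(110) = -1, μ(111) = 1, μ(112) = 0, μ(113) = -1, μ(114) = -1, μ(115) = 1, μ(116) = 0, μ(117) = 0, μ(118) = 1, μ(119) = 1, μ(120) = 0, μ(121) = 0, μ(122) = 1, μ(123) = 1, μ(124) = 0, μ(125) = 0, μ(126) = 0, μ(127) = -1, μ(128) = 0, μ(129) = 1, μ(130) = -1, μ(131) = -1, μ(132) = 0, μ(133) = 1, μ(134) = 1, μ(135) = 0, μ(136) = 0, μ(137) = -1, μ(138) = -1, μ(139) = -1, μ(140) = 0, μ(141) = 1, μ(142) = 1, μ(143) = 1, μ(144) = 0, μ(145) = 1, μ(146) = 1, μ(147) = 0, μ(148) = 0, μ(149) = -1, μ(150) = 0, μ(151) = -1, μ(152) = 0, μ(153) = 0, μ(154) = -1, μ(155) = 1, μ(156) = 0, μ(157) = -1, μ(158) = 1, μ(159) = 1, μ(160) = 0, μ(161) = 1, μ(162) = 0, μ(163) = -1, μ(164) = 0, μ(165) = -1, μ(166) = 1, μ(167) = -1, μ(168) = 0, μ(169) = 0, μ(170) = -1, μ(171) = 0. Summing all 171 values: -2. (Mertens function M(x) = Σ_{n ≤ x} μ(n); on average M(x) should be small (PNT ⟺ M(x) = o(x)).)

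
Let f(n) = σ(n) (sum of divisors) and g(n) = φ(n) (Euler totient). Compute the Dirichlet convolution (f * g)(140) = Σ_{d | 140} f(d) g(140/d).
(σ * φ)(140) = 1680

Divisors of 140: [1, 2, 4, 5, 7, 10, 14, 20, 28, 35, 70, 140]. For each d | 140:
  d = 1: σ(1) · φ(140/1) = 1 · 48 = 48
  d = 2: σ(2) · φ(140/2) = 3 · 24 = 72
  d = 4: σ(4) · φ(140/4) = 7 · 24 = 168
  d = 5: σ(5) · φ(140/5) = 6 · 12 = 72
  d = 7: σ(7) · φ(140/7) = 8 · 8 = 64
  d = 10: σ(10) · φ(140/10) = 18 · 6 = 108
  d = 14: σ(14) · φ(140/14) = 24 · 4 = 96
  d = 20: σ(20) · φ(140/20) = 42 · 6 = 252
  d = 28: σ(28) · φ(140/28) = 56 · 4 = 224
  d = 35: σ(35) · φ(140/35) = 48 · 2 = 96
  d = 70: σ(70) · φ(140/70) = 144 · 1 = 144
  d = 140: σ(140) · φ(140/140) = 336 · 1 = 336
Summing: (σ * φ)(140) = 48 + 72 + 168 + 72 + 64 + 108 + 96 + 252 + 224 + 96 + 144 + 336 = 1680.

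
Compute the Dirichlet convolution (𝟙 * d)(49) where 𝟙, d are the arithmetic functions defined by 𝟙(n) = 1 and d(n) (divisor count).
(𝟙 * d)(49) = 6

Divisors of 49: [1, 7, 49]. For each d | 49:
  d = 1: 𝟙(1) · d(49/1) = 1 · 3 = 3
  d = 7: 𝟙(7) · d(49/7) = 1 · 2 = 2
  d = 49: 𝟙(49) · d(49/49) = 1 · 1 = 1
Summing: (𝟙 * d)(49) = 3 + 2 + 1 = 6.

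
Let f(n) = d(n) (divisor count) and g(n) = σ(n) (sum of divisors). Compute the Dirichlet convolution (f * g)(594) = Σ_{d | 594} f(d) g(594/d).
(d * σ)(594) = 5740

Divisors of 594: [1, 2, 3, 6, 9, 11, 18, 22, 27, 33, 54, 66, 99, 198, 297, 594]. For each d | 594:
  d = 1: d(1) · σ(594/1) = 1 · 1440 = 1440
  d = 2: d(2) · σ(594/2) = 2 · 480 = 960
  d = 3: d(3) · σ(594/3) = 2 · 468 = 936
  d = 6: d(6) · σ(594/6) = 4 · 156 = 624
  d = 9: d(9) · σ(594/9) = 3 · 144 = 432
  d = 11: d(11) · σ(594/11) = 2 · 120 = 240
  d = 18: d(18) · σ(594/18) = 6 · 48 = 288
  d = 22: d(22) · σ(594/22) = 4 · 40 = 160
  d = 27: d(27) · σ(594/27) = 4 · 36 = 144
  d = 33: d(33) · σ(594/33) = 4 · 39 = 156
  d = 54: d(54) · σ(594/54) = 8 · 12 = 96
  d = 66: d(66) · σ(594/66) = 8 · 13 = 104
  d = 99: d(99) · σ(594/99) = 6 · 12 = 72
  d = 198: d(198) · σ(594/198) = 12 · 4 = 48
  d = 297: d(297) · σ(594/297) = 8 · 3 = 24
  d = 594: d(594) · σ(594/594) = 16 · 1 = 16
Summing: (d * σ)(594) = 1440 + 960 + 936 + 624 + 432 + 240 + 288 + 160 + 144 + 156 + 96 + 104 + 72 + 48 + 24 + 16 = 5740.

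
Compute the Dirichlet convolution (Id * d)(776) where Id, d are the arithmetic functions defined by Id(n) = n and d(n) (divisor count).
(Id * d)(776) = 2574

Divisors of 776: [1, 2, 4, 8, 97, 194, 388, 776]. For each d | 776:
  d = 1: Id(1) · d(776/1) = 1 · 8 = 8
  d = 2: Id(2) · d(776/2) = 2 · 6 = 12
  d = 4: Id(4) · d(776/4) = 4 · 4 = 16
  d = 8: Id(8) · d(776/8) = 8 · 2 = 16
  d = 97: Id(97) · d(776/97) = 97 · 4 = 388
  d = 194: Id(194) · d(776/194) = 194 · 3 = 582
  d = 388: Id(388) · d(776/388) = 388 · 2 = 776
  d = 776: Id(776) · d(776/776) = 776 · 1 = 776
Summing: (Id * d)(776) = 8 + 12 + 16 + 16 + 388 + 582 + 776 + 776 = 2574.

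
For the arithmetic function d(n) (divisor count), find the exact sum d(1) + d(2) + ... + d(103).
Σ_{n ≤ 103} d(n) = 494

Compute d(n) for each 1 ≤ n ≤ 103: d(1) = 1, d(2) = 2, d(3) = 2, d(4) = 3, d(5) = 2, d(6) = 4, d(7) = 2, d(8) = 4, d(9) = 3, d(10) = 4, d(11) = 2, d(12) = 6, d(13) = 2, d(14) = 4, d(15) = 4, d(16) = 5, d(17) = 2, d(18) = 6, d(19) = 2, d(20) = 6, d(21) = 4, d(22) = 4, d(23) = 2, d(24) = 8, d(25) = 3, d(26) = 4, d(27) = 4, d(28) = 6, d(29) = 2, d(30) = 8, d(31) = 2, d(32) = 6, d(33) = 4, d(34) = 4, d(35) = 4, d(36) = 9, d(37) = 2, d(38) = 4, d(39) = 4, d(40) = 8, d(41) = 2, d(42) = 8, d(43) = 2, d(44) = 6, d(45) = 6, d(46) = 4, d(47) = 2, d(48) = 10, d(49) = 3, d(50) = 6, d(51) = 4, d(52) = 6, d(53) = 2, d(54) = 8, d(55) = 4, d(56) = 8, d(57) = 4, d(58) = 4, d(59) = 2, d(60) = 12, d(61) = 2, d(62) = 4, d(63) = 6, d(64) = 7, d(65) = 4, d(66) = 8, d(67) = 2, d(68) = 6, d(69) = 4, d(70) = 8, d(71) = 2, d(72) = 12, d(73) = 2, d(74) = 4, d(75) = 6, d(76) = 6, d(77) = 4, d(78) = 8, d(79) = 2, d(80) = 10, d(81) = 5, d(82) = 4, d(83) = 2, d(84) = 12, d(85) = 4, d(86) = 4, d(87) = 4, d(88) = 8, d(89) = 2, d(90) = 12, d(91) = 4, d(92) = 6, d(93) = 4, d(94) = 4, d(95) = 4, d(96) = 12, d(97) = 2, d(98) = 6, d(99) = 6, d(100) = 9, d(101) = 2, d(102) = 8, d(103) = 2. Summing all 103 values: 494. (Dirichlet's divisor formula: Σ_{n ≤ x} d(n) = x ln(x) + (2γ − 1) x + O(√x). For x = 103, the asymptotic estimate is ≈ 493.28.)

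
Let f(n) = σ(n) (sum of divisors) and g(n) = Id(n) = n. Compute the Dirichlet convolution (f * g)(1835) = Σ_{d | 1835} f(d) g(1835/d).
(σ * Id)(1835) = 8085

Divisors of 1835: [1, 5, 367, 1835]. For each d | 1835:
  d = 1: σ(1) · Id(1835/1) = 1 · 1835 = 1835
  d = 5: σ(5) · Id(1835/5) = 6 · 367 = 2202
  d = 367: σ(367) · Id(1835/367) = 368 · 5 = 1840
  d = 1835: σ(1835) · Id(1835/1835) = 2208 · 1 = 2208
Summing: (σ * Id)(1835) = 1835 + 2202 + 1840 + 2208 = 8085.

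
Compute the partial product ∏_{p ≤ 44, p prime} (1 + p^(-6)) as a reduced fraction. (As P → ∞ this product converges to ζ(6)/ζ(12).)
∏ = 1359712698137872510059489328104656331148295030771712937358491632747920000/1336862024495300077504819810119357413472366273194284637902602168232026717

The primes p ≤ 44 are [2, 3, 5, 7, 11, 13, 17, 19, 23, 29, 31, 37, 41, 43]. For each, (1 + 1/p^6) = (p^6 + 1)/p^6. Multiplying these fractions over p ∈ [2, 3, 5, 7, 11, 13, 17, 19, 23, 29, 31, 37, 41, 43] gives 1359712698137872510059489328104656331148295030771712937358491632747920000/1336862024495300077504819810119357413472366273194284637902602168232026717. (In the limit P → ∞ this tends to ζ(6)/ζ(12).)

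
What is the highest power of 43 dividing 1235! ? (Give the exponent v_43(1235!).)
v_43(1235!) = 28

Legendre's formula: v_p(n!) = Σ_{k ≥ 1} ⌊n / p^k⌋. For p = 43, n = 1235, the terms are:
  ⌊1235/43^1⌋ = ⌊1235/43⌋ = 28
(the next term ⌊1235/43^2⌋ = 0, terminating the sum). Summing: v_43(1235!) = 28 = 28.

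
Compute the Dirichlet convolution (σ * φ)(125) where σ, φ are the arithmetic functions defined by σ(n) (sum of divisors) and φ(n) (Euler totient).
(σ * φ)(125) = 500

Divisors of 125: [1, 5, 25, 125]. For each d | 125:
  d = 1: σ(1) · φ(125/1) = 1 · 100 = 100
  d = 5: σ(5) · φ(125/5) = 6 · 20 = 120
  d = 25: σ(25) · φ(125/25) = 31 · 4 = 124
  d = 125: σ(125) · φ(125/125) = 156 · 1 = 156
Summing: (σ * φ)(125) = 100 + 120 + 124 + 156 = 500.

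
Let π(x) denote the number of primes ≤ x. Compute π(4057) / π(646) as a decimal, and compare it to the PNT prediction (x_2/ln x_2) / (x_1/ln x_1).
π(4057)/π(646) = 560/117 ≈ 4.7863;  PNT prediction ≈ 4.8913.

π(646) = 117 and π(4057) = 560, so π(4057)/π(646) ≈ 4.7863. The PNT-predicted ratio is (4057/ln(4057)) / (646/ln(646)) ≈ 4.8913. The two agree to within a few percent, as expected.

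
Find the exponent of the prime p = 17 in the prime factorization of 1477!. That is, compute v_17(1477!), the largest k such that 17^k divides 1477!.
v_17(1477!) = 91

Legendre's formula: v_p(n!) = Σ_{k ≥ 1} ⌊n / p^k⌋. For p = 17, n = 1477, the terms are:
  ⌊1477/17^1⌋ = ⌊1477/17⌋ = 86
  ⌊1477/17^2⌋ = ⌊1477/289⌋ = 5
(the next term ⌊1477/17^3⌋ = 0, terminating the sum). Summing: v_17(1477!) = 86 + 5 = 91.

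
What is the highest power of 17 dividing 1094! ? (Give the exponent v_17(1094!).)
v_17(1094!) = 67

Legendre's formula: v_p(n!) = Σ_{k ≥ 1} ⌊n / p^k⌋. For p = 17, n = 1094, the terms are:
  ⌊1094/17^1⌋ = ⌊1094/17⌋ = 64
  ⌊1094/17^2⌋ = ⌊1094/289⌋ = 3
(the next term ⌊1094/17^3⌋ = 0, terminating the sum). Summing: v_17(1094!) = 64 + 3 = 67.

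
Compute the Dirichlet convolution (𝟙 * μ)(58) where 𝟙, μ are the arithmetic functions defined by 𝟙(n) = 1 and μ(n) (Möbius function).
(𝟙 * μ)(58) = 0

Divisors of 58: [1, 2, 29, 58]. For each d | 58:
  d = 1: 𝟙(1) · μ(58/1) = 1 · 1 = 1
  d = 2: 𝟙(2) · μ(58/2) = 1 · -1 = -1
  d = 29: 𝟙(29) · μ(58/29) = 1 · -1 = -1
  d = 58: 𝟙(58) · μ(58/58) = 1 · 1 = 1
Summing: (𝟙 * μ)(58) = 1 + -1 + -1 + 1 = 0.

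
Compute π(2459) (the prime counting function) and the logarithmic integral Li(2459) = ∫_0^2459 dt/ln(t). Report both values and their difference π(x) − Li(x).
π(2459) = 364;  Li(2459) ≈ 374.36;  π(x) − Li(x) ≈ -10.36.

Direct count of primes ≤ 2459 gives π(2459) = 364. Numerical evaluation of the logarithmic integral gives Li(2459) ≈ 374.36. The difference π(x) − Li(x) ≈ -10.36 is typically negative for small/moderate x (Li(x) overestimates), though Littlewood's theorem shows this sign changes infinitely often.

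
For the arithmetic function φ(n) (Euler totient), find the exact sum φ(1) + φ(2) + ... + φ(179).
Σ_{n ≤ 179} φ(n) = 9832

Compute φ(n) for each 1 ≤ n ≤ 179: φ(1) = 1, φ(2) = 1, φ(3) = 2, φ(4) = 2, φ(5) = 4, φ(6) = 2, φ(7) = 6, φ(8) = 4, φ(9) = 6, φ(10) = 4, φ(11) = 10, φ(12) = 4, φ(13) = 12, φ(14) = 6, φ(15) = 8, φ(16) = 8, φ(17) = 16, φ(18) = 6, φ(19) = 18, φ(20) = 8, φ(21) = 12, φ(22) = 10, φ(23) = 22, φ(24) = 8, φ(25) = 20, φ(26) = 12, φ(27) = 18, φ(28) = 12, φ(29) = 28, φ(30) = 8, φ(31) = 30, φ(32) = 16, φ(33) = 20, φ(34) = 16, φ(35) = 24, φ(36) = 12, φ(37) = 36, φ(38) = 18, φ(39) = 24, φ(40) = 16, φ(41) = 40, φ(42) = 12, φ(43) = 42, φ(44) = 20, φ(45) = 24, φ(46) = 22, φ(47) = 46, φ(48) = 16, φ(49) = 42, φ(50) = 20, φ(51) = 32, φ(52) = 24, φ(53) = 52, φ(54) = 18, φ(55) = 40, φ(56) = 24, φ(57) = 36, φ(58) = 28, φ(59) = 58, φ(60) = 16, φ(61) = 60, φ(62) = 30, φ(63) = 36, φ(64) = 32, φ(65) = 48, φ(66) = 20, φ(67) = 66, φ(68) = 32, φ(69) = 44, φ(70) = 24, φ(71) = 70, φ(72) = 24, φ(73) = 72, φ(74) = 36, φ(75) = 40, φ(76) = 36, φ(77) = 60, φ(78) = 24, φ(79) = 78, φ(80) = 32, φ(81) = 54, φ(82) = 40, φ(83) = 82, φ(84) = 24, φ(85) = 64, φ(86) = 42, φ(87) = 56, φ(88) = 40, φ(89) = 88, φ(90) = 24, φ(91) = 72, φ(92) = 44, φ(93) = 60, φ(94) = 46, φ(95) = 72, φ(96) = 32, φ(97) = 96, φ(98) = 42, φ(99) = 60, φ(100) = 40, φ(101) = 100, φ(102) = 32, φ(103) = 102, φ(104) = 48, φ(105) = 48, φ(106) = 52, φ(107) = 106, φ(108) = 36, φ(109) = 108, φ(110) = 40, φ(111) = 72, φ(112) = 48, φ(113) = 112, φ(114) = 36, φ(115) = 88, φ(116) = 56, φ(117) = 72, φ(118) = 58, φ(119) = 96, φ(120) = 32, φ(121) = 110, φ(122) = 60, φ(123) = 80, φ(124) = 60, φ(125) = 100, φ(126) = 36, φ(127) = 126, φ(128) = 64, φ(129) = 84, φ(130) = 48, φ(131) = 130, φ(132) = 40, φ(133) = 108, φ(134) = 66, φ(135) = 72, φ(136) = 64, φ(137) = 136, φ(138) = 44, φ(139) = 138, φ(140) = 48, φ(141) = 92, φ(142) = 70, φ(143) = 120, φ(144) = 48, φ(145) = 112, φ(146) = 72, φ(147) = 84, φ(148) = 72, φ(149) = 148, φ(150) = 40, φ(151) = 150, φ(152) = 72, φ(153) = 96, φ(154) = 60, φ(155) = 120, φ(156) = 48, φ(157) = 156, φ(158) = 78, φ(159) = 104, φ(160) = 64, φ(161) = 132, φ(162) = 54, φ(163) = 162, φ(164) = 80, φ(165) = 80, φ(166) = 82, φ(167) = 166, φ(168) = 48, φ(169) = 156, φ(170) = 64, φ(171) = 108, φ(172) = 84, φ(173) = 172, φ(174) = 56, φ(175) = 120, φ(176) = 80, φ(177) = 116, φ(178) = 88, φ(179) = 178. Summing all 179 values: 9832. (Average order: Σ_{n ≤ x} φ(n) ~ (3/π²) x². For x = 179, (3/π²)·179² ≈ 9739.30.)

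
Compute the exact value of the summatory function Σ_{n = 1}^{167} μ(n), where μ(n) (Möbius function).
Σ_{n ≤ 167} μ(n) = -1

Compute μ(n) for each 1 ≤ n ≤ 167: μ(1) = 1, μ(2) = -1, μ(3) = -1, μ(4) = 0, μ(5) = -1, μ(6) = 1, μ(7) = -1, μ(8) = 0, μ(9) = 0, μ(10) = 1, μ(11) = -1, μ(12) = 0, μ(13) = -1, μ(14) = 1, μ(15) = 1, μ(16) = 0, μ(17) = -1, μ(18) = 0, μ(19) = -1, μ(20) = 0, μ(21) = 1, μ(22) = 1, μ(23) = -1, μ(24) = 0, μ(25) = 0, μ(26) = 1, μ(27) = 0, μ(28) = 0, μ(29) = -1, μ(30) = -1, μ(31) = -1, μ(32) = 0, μ(33) = 1, μ(34) = 1, μ(35) = 1, μ(36) = 0, μ(37) = -1, μ(38) = 1, μ(39) = 1, μ(40) = 0, μ(41) = -1, μ(42) = -1, μ(43) = -1, μ(44) = 0, μ(45) = 0, μ(46) = 1, μ(47) = -1, μ(48) = 0, μ(49) = 0, μ(50) = 0, μ(51) = 1, μ(52) = 0, μ(53) = -1, μ(54) = 0, μ(55) = 1, μ(56) = 0, μ(57) = 1, μ(58) = 1, μ(59) = -1, μ(60) = 0, μ(61) = -1, μ(62) = 1, μ(63) = 0, μ(64) = 0, μ(65) = 1, μ(66) = -1, μ(67) = -1, μ(68) = 0, μ(69) = 1, μ(70) = -1, μ(71) = -1, μ(72) = 0, μ(73) = -1, μ(74) = 1, μ(75) = 0, μ(76) = 0, μ(77) = 1, μ(78) = -1, μ(79) = -1, μ(80) = 0, μ(81) = 0, μ(82) = 1, μ(83) = -1, μ(84) = 0, μ(85) = 1, μ(86) = 1, μ(87) = 1, μ(88) = 0, μ(89) = -1, μ(90) = 0, μ(91) = 1, μ(92) = 0, μ(93) = 1, μ(94) = 1, μ(95) = 1, μ(96) = 0, μ(97) = -1, μ(98) = 0, μ(99) = 0, μ(100) = 0, μ(101) = -1, μ(102) = -1, μ(103) = -1, μ(104) = 0, μ(105) = -1, μ(106) = 1, μ(107) = -1, μ(108) = 0, μ(109) = -1, μ(110) = -1, μ(111) = 1, μ(112) = 0, μ(113) = -1, μ(114) = -1, μ(115) = 1, μ(116) = 0, μ(117) = 0, μ(118) = 1, μ(119) = 1, μ(120) = 0, μ(121) = 0, μ(122) = 1, μ(123) = 1, μ(124) = 0, μ(125) = 0, μ(126) = 0, μ(127) = -1, μ(128) = 0, μ(129) = 1, μ(130) = -1, μ(131) = -1, μ(132) = 0, μ(133) = 1, μ(134) = 1, μ(135) = 0, μ(136) = 0, μ(137) = -1, μ(138) = -1, μ(139) = -1, μ(140) = 0, μ(141) = 1, μ(142) = 1, μ(143) = 1, μ(144) = 0, μ(145) = 1, μ(146) = 1, μ(147) = 0, μ(148) = 0, μ(149) = -1, μ(150) = 0, μ(151) = -1, μ(152) = 0, μ(153) = 0, μ(154) = -1, μ(155) = 1, μ(156) = 0, μ(157) = -1, μ(158) = 1, μ(159) = 1, μ(160) = 0, μ(161) = 1, μ(162) = 0, μ(163) = -1, μ(164) = 0, μ(165) = -1, μ(166) = 1, μ(167) = -1. Summing all 167 values: -1. (Mertens function M(x) = Σ_{n ≤ x} μ(n); on average M(x) should be small (PNT ⟺ M(x) = o(x)).)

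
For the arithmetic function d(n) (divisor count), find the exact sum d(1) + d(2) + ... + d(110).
Σ_{n ≤ 110} d(n) = 538

Compute d(n) for each 1 ≤ n ≤ 110: d(1) = 1, d(2) = 2, d(3) = 2, d(4) = 3, d(5) = 2, d(6) = 4, d(7) = 2, d(8) = 4, d(9) = 3, d(10) = 4, d(11) = 2, d(12) = 6, d(13) = 2, d(14) = 4, d(15) = 4, d(16) = 5, d(17) = 2, d(18) = 6, d(19) = 2, d(20) = 6, d(21) = 4, d(22) = 4, d(23) = 2, d(24) = 8, d(25) = 3, d(26) = 4, d(27) = 4, d(28) = 6, d(29) = 2, d(30) = 8, d(31) = 2, d(32) = 6, d(33) = 4, d(34) = 4, d(35) = 4, d(36) = 9, d(37) = 2, d(38) = 4, d(39) = 4, d(40) = 8, d(41) = 2, d(42) = 8, d(43) = 2, d(44) = 6, d(45) = 6, d(46) = 4, d(47) = 2, d(48) = 10, d(49) = 3, d(50) = 6, d(51) = 4, d(52) = 6, d(53) = 2, d(54) = 8, d(55) = 4, d(56) = 8, d(57) = 4, d(58) = 4, d(59) = 2, d(60) = 12, d(61) = 2, d(62) = 4, d(63) = 6, d(64) = 7, d(65) = 4, d(66) = 8, d(67) = 2, d(68) = 6, d(69) = 4, d(70) = 8, d(71) = 2, d(72) = 12, d(73) = 2, d(74) = 4, d(75) = 6, d(76) = 6, d(77) = 4, d(78) = 8, d(79) = 2, d(80) = 10, d(81) = 5, d(82) = 4, d(83) = 2, d(84) = 12, d(85) = 4, d(86) = 4, d(87) = 4, d(88) = 8, d(89) = 2, d(90) = 12, d(91) = 4, d(92) = 6, d(93) = 4, d(94) = 4, d(95) = 4, d(96) = 12, d(97) = 2, d(98) = 6, d(99) = 6, d(100) = 9, d(101) = 2, d(102) = 8, d(103) = 2, d(104) = 8, d(105) = 8, d(106) = 4, d(107) = 2, d(108) = 12, d(109) = 2, d(110) = 8. Summing all 110 values: 538. (Dirichlet's divisor formula: Σ_{n ≤ x} d(n) = x ln(x) + (2γ − 1) x + O(√x). For x = 110, the asymptotic estimate is ≈ 534.04.)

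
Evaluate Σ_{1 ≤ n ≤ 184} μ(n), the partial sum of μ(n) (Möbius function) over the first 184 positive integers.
Σ_{n ≤ 184} μ(n) = -4

Compute μ(n) for each 1 ≤ n ≤ 184: μ(1) = 1, μ(2) = -1, μ(3) = -1, μ(4) = 0, μ(5) = -1, μ(6) = 1, μ(7) = -1, μ(8) = 0, μ(9) = 0, μ(10) = 1, μ(11) = -1, μ(12) = 0, μ(13) = -1, μ(14) = 1, μ(15) = 1, μ(16) = 0, μ(17) = -1, μ(18) = 0, μ(19) = -1, μ(20) = 0, μ(21) = 1, μ(22) = 1, μ(23) = -1, μ(24) = 0, μ(25) = 0, μ(26) = 1, μ(27) = 0, μ(28) = 0, μ(29) = -1, μ(30) = -1, μ(31) = -1, μ(32) = 0, μ(33) = 1, μ(34) = 1, μ(35) = 1, μ(36) = 0, μ(37) = -1, μ(38) = 1, μ(39) = 1, μ(40) = 0, μ(41) = -1, μ(42) = -1, μ(43) = -1, μ(44) = 0, μ(45) = 0, μ(46) = 1, μ(47) = -1, μ(48) = 0, μ(49) = 0, μ(50) = 0, μ(51) = 1, μ(52) = 0, μ(53) = -1, μ(54) = 0, μ(55) = 1, μ(56) = 0, μ(57) = 1, μ(58) = 1, μ(59) = -1, μ(60) = 0, μ(61) = -1, μ(62) = 1, μ(63) = 0, μ(64) = 0, μ(65) = 1, μ(66) = -1, μ(67) = -1, μ(68) = 0, μ(69) = 1, μ(70) = -1, μ(71) = -1, μ(72) = 0, μ(73) = -1, μ(74) = 1, μ(75) = 0, μ(76) = 0, μ(77) = 1, μ(78) = -1, μ(79) = -1, μ(80) = 0, μ(81) = 0, μ(82) = 1, μ(83) = -1, μ(84) = 0, μ(85) = 1, μ(86) = 1, μ(87) = 1, μ(88) = 0, μ(89) = -1, μ(90) = 0, μ(91) = 1, μ(92) = 0, μ(93) = 1, μ(94) = 1, μ(95) = 1, μ(96) = 0, μ(97) = -1, μ(98) = 0, μ(99) = 0, μ(100) = 0, μ(101) = -1, μ(102) = -1, μ(103) = -1, μ(104) = 0, μ(105) = -1, μ(106) = 1, μ(107) = -1, μ(108) = 0, μ(109) = -1, μ(110) = -1, μ(111) = 1, μ(112) = 0, μ(113) = -1, μ(114) = -1, μ(115) = 1, μ(116) = 0, μ(117) = 0, μ(118) = 1, μ(119) = 1, μ(120) = 0, μ(121) = 0, μ(122) = 1, μ(123) = 1, μ(124) = 0, μ(125) = 0, μ(126) = 0, μ(127) = -1, μ(128) = 0, μ(129) = 1, μ(130) = -1, μ(131) = -1, μ(132) = 0, μ(133) = 1, μ(134) = 1, μ(135) = 0, μ(136) = 0, μ(137) = -1, μ(138) = -1, μ(139) = -1, μ(140) = 0, μ(141) = 1, μ(142) = 1, μ(143) = 1, μ(144) = 0, μ(145) = 1, μ(146) = 1, μ(147) = 0, μ(148) = 0, μ(149) = -1, μ(150) = 0, μ(151) = -1, μ(152) = 0, μ(153) = 0, μ(154) = -1, μ(155) = 1, μ(156) = 0, μ(157) = -1, μ(158) = 1, μ(159) = 1, μ(160) = 0, μ(161) = 1, μ(162) = 0, μ(163) = -1, μ(164) = 0, μ(165) = -1, μ(166) = 1, μ(167) = -1, μ(168) = 0, μ(169) = 0, μ(170) = -1, μ(171) = 0, μ(172) = 0, μ(173) = -1, μ(174) = -1, μ(175) = 0, μ(176) = 0, μ(177) = 1, μ(178) = 1, μ(179) = -1, μ(180) = 0, μ(181) = -1, μ(182) = -1, μ(183) = 1, μ(184) = 0. Summing all 184 values: -4. (Mertens function M(x) = Σ_{n ≤ x} μ(n); on average M(x) should be small (PNT ⟺ M(x) = o(x)).)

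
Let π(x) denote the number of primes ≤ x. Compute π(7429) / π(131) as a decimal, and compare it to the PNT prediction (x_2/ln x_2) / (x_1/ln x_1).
π(7429)/π(131) = 941/32 ≈ 29.4062;  PNT prediction ≈ 31.0185.

π(131) = 32 and π(7429) = 941, so π(7429)/π(131) ≈ 29.4062. The PNT-predicted ratio is (7429/ln(7429)) / (131/ln(131)) ≈ 31.0185. The two agree to within a few percent, as expected.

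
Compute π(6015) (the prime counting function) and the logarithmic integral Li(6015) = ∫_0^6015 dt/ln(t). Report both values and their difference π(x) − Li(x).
π(6015) = 785;  Li(6015) ≈ 802.14;  π(x) − Li(x) ≈ -17.14.

Direct count of primes ≤ 6015 gives π(6015) = 785. Numerical evaluation of the logarithmic integral gives Li(6015) ≈ 802.14. The difference π(x) − Li(x) ≈ -17.14 is typically negative for small/moderate x (Li(x) overestimates), though Littlewood's theorem shows this sign changes infinitely often.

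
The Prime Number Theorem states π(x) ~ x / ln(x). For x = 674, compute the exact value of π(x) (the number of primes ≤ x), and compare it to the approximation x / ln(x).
π(674) = 122;  x/ln(x) ≈ 103.48;  relative error ≈ 15.18%.

Directly count primes up to 674: π(674) = 122. The PNT approximation gives 674/ln(674) ≈ 674/6.51323 ≈ 103.48. Relative error (π(x) − x/ln(x)) / π(x) ≈ 15.18%; the approximation is known to undercount slightly (Li(x) is a better estimate).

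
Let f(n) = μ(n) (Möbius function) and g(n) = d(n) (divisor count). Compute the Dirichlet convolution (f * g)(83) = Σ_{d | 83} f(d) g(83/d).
(μ * d)(83) = 1

Divisors of 83: [1, 83]. For each d | 83:
  d = 1: μ(1) · d(83/1) = 1 · 2 = 2
  d = 83: μ(83) · d(83/83) = -1 · 1 = -1
Summing: (μ * d)(83) = 2 + -1 = 1.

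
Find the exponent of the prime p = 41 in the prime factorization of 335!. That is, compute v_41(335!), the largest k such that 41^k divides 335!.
v_41(335!) = 8

Legendre's formula: v_p(n!) = Σ_{k ≥ 1} ⌊n / p^k⌋. For p = 41, n = 335, the terms are:
  ⌊335/41^1⌋ = ⌊335/41⌋ = 8
(the next term ⌊335/41^2⌋ = 0, terminating the sum). Summing: v_41(335!) = 8 = 8.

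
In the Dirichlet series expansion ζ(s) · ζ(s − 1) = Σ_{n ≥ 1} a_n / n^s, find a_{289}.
σ(289) = 307

In the product (Σ m^0/m^s)(Σ k / k^s) = Σ (Σ_{d | n} d) / n^s, the coefficient of 1/n^s is σ(n) = Σ_{d | n} d. For n = 289, divisors are [1, 17, 289]; summing: σ(289) = 307.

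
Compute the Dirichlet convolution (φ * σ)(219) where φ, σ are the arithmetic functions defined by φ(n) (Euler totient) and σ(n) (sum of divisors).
(φ * σ)(219) = 876

Divisors of 219: [1, 3, 73, 219]. For each d | 219:
  d = 1: φ(1) · σ(219/1) = 1 · 296 = 296
  d = 3: φ(3) · σ(219/3) = 2 · 74 = 148
  d = 73: φ(73) · σ(219/73) = 72 · 4 = 288
  d = 219: φ(219) · σ(219/219) = 144 · 1 = 144
Summing: (φ * σ)(219) = 296 + 148 + 288 + 144 = 876.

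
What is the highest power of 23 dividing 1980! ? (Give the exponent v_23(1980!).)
v_23(1980!) = 89

Legendre's formula: v_p(n!) = Σ_{k ≥ 1} ⌊n / p^k⌋. For p = 23, n = 1980, the terms are:
  ⌊1980/23^1⌋ = ⌊1980/23⌋ = 86
  ⌊1980/23^2⌋ = ⌊1980/529⌋ = 3
(the next term ⌊1980/23^3⌋ = 0, terminating the sum). Summing: v_23(1980!) = 86 + 3 = 89.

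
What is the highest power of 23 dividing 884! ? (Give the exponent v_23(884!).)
v_23(884!) = 39

Legendre's formula: v_p(n!) = Σ_{k ≥ 1} ⌊n / p^k⌋. For p = 23, n = 884, the terms are:
  ⌊884/23^1⌋ = ⌊884/23⌋ = 38
  ⌊884/23^2⌋ = ⌊884/529⌋ = 1
(the next term ⌊884/23^3⌋ = 0, terminating the sum). Summing: v_23(884!) = 38 + 1 = 39.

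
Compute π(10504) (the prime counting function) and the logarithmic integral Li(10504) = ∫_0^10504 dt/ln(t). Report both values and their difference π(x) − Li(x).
π(10504) = 1285;  Li(10504) ≈ 1300.71;  π(x) − Li(x) ≈ -15.71.

Direct count of primes ≤ 10504 gives π(10504) = 1285. Numerical evaluation of the logarithmic integral gives Li(10504) ≈ 1300.71. The difference π(x) − Li(x) ≈ -15.71 is typically negative for small/moderate x (Li(x) overestimates), though Littlewood's theorem shows this sign changes infinitely often.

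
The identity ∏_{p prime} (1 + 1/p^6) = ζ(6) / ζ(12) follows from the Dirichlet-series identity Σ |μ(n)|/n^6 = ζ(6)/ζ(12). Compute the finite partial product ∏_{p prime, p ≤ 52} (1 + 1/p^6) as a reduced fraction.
∏ = 862155056480201047883460386910418315829132841121015872043175453729006428800800000/847666095717512475523225986389496867701830685289319692004055511811488189213173229

The primes p ≤ 52 are [2, 3, 5, 7, 11, 13, 17, 19, 23, 29, 31, 37, 41, 43, 47]. For each, (1 + 1/p^6) = (p^6 + 1)/p^6. Multiplying these fractions over p ∈ [2, 3, 5, 7, 11, 13, 17, 19, 23, 29, 31, 37, 41, 43, 47] gives 862155056480201047883460386910418315829132841121015872043175453729006428800800000/847666095717512475523225986389496867701830685289319692004055511811488189213173229. (In the limit P → ∞ this tends to ζ(6)/ζ(12).)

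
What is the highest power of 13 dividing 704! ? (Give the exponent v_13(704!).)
v_13(704!) = 58

Legendre's formula: v_p(n!) = Σ_{k ≥ 1} ⌊n / p^k⌋. For p = 13, n = 704, the terms are:
  ⌊704/13^1⌋ = ⌊704/13⌋ = 54
  ⌊704/13^2⌋ = ⌊704/169⌋ = 4
(the next term ⌊704/13^3⌋ = 0, terminating the sum). Summing: v_13(704!) = 54 + 4 = 58.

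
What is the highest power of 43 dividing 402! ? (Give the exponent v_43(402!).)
v_43(402!) = 9

Legendre's formula: v_p(n!) = Σ_{k ≥ 1} ⌊n / p^k⌋. For p = 43, n = 402, the terms are:
  ⌊402/43^1⌋ = ⌊402/43⌋ = 9
(the next term ⌊402/43^2⌋ = 0, terminating the sum). Summing: v_43(402!) = 9 = 9.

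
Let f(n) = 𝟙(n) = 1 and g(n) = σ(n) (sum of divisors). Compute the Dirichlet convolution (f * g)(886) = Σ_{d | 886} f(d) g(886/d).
(𝟙 * σ)(886) = 1780

Divisors of 886: [1, 2, 443, 886]. For each d | 886:
  d = 1: 𝟙(1) · σ(886/1) = 1 · 1332 = 1332
  d = 2: 𝟙(2) · σ(886/2) = 1 · 444 = 444
  d = 443: 𝟙(443) · σ(886/443) = 1 · 3 = 3
  d = 886: 𝟙(886) · σ(886/886) = 1 · 1 = 1
Summing: (𝟙 * σ)(886) = 1332 + 444 + 3 + 1 = 1780.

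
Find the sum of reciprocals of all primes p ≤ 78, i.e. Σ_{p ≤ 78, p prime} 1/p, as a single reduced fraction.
Σ 1/p = 71544353681891529224514036059/40729680599249024150621323470

π(78) = 21, so the primes ≤ 78 are [2, 3, 5, 7, 11, 13, 17, 19, 23, 29, 31, 37, 41, 43, 47, 53, 59, 61, 67, 71, 73]. Summing 1/p over these primes: 71544353681891529224514036059/40729680599249024150621323470 ≈ 1.7566. Mertens estimate ln ln(78) + 0.2615 ≈ 1.7332.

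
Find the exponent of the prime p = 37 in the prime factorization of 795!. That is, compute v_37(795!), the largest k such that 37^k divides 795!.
v_37(795!) = 21

Legendre's formula: v_p(n!) = Σ_{k ≥ 1} ⌊n / p^k⌋. For p = 37, n = 795, the terms are:
  ⌊795/37^1⌋ = ⌊795/37⌋ = 21
(the next term ⌊795/37^2⌋ = 0, terminating the sum). Summing: v_37(795!) = 21 = 21.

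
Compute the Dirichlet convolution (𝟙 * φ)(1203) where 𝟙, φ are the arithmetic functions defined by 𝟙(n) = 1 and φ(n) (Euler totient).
(𝟙 * φ)(1203) = 1203

Divisors of 1203: [1, 3, 401, 1203]. For each d | 1203:
  d = 1: 𝟙(1) · φ(1203/1) = 1 · 800 = 800
  d = 3: 𝟙(3) · φ(1203/3) = 1 · 400 = 400
  d = 401: 𝟙(401) · φ(1203/401) = 1 · 2 = 2
  d = 1203: 𝟙(1203) · φ(1203/1203) = 1 · 1 = 1
Summing: (𝟙 * φ)(1203) = 800 + 400 + 2 + 1 = 1203.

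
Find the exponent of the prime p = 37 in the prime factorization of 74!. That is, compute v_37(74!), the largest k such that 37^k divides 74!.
v_37(74!) = 2

Legendre's formula: v_p(n!) = Σ_{k ≥ 1} ⌊n / p^k⌋. For p = 37, n = 74, the terms are:
  ⌊74/37^1⌋ = ⌊74/37⌋ = 2
(the next term ⌊74/37^2⌋ = 0, terminating the sum). Summing: v_37(74!) = 2 = 2.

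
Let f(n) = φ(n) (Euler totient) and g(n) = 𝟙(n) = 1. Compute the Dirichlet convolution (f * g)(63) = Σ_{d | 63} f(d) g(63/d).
(φ * 𝟙)(63) = 63

Divisors of 63: [1, 3, 7, 9, 21, 63]. For each d | 63:
  d = 1: φ(1) · 𝟙(63/1) = 1 · 1 = 1
  d = 3: φ(3) · 𝟙(63/3) = 2 · 1 = 2
  d = 7: φ(7) · 𝟙(63/7) = 6 · 1 = 6
  d = 9: φ(9) · 𝟙(63/9) = 6 · 1 = 6
  d = 21: φ(21) · 𝟙(63/21) = 12 · 1 = 12
  d = 63: φ(63) · 𝟙(63/63) = 36 · 1 = 36
Summing: (φ * 𝟙)(63) = 1 + 2 + 6 + 6 + 12 + 36 = 63.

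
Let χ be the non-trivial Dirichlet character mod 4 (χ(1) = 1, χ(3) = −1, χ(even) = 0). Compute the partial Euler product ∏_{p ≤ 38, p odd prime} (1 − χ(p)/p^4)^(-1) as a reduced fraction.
∏ = 36907491853859640421662745584761054387/37320078298954450639637508295357366272

The odd primes p ≤ 38 are [3, 5, 7, 11, 13, 17, 19, 23, 29, 31, 37]. For each, χ(p) = 1 if p ≡ 1 mod 4, χ(p) = −1 if p ≡ 3 mod 4. Taking (1 − χ(p)/p^4)^(-1) = p^4/(p^4 − χ(p)): (1 − (-1)/3^4)^(-1) · (1 − (1)/5^4)^(-1) · (1 − (-1)/7^4)^(-1) · (1 − (-1)/11^4)^(-1) · (1 − (1)/13^4)^(-1) · (1 − (1)/17^4)^(-1) · (1 − (-1)/19^4)^(-1) · (1 − (-1)/23^4)^(-1) · (1 − (1)/29^4)^(-1) · (1 − (-1)/31^4)^(-1) · (1 − (1)/37^4)^(-1) = 36907491853859640421662745584761054387/37320078298954450639637508295357366272.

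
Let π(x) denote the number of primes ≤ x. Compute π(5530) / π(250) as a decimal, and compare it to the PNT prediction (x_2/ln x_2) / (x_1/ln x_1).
π(5530)/π(250) = 731/53 ≈ 13.7925;  PNT prediction ≈ 14.1721.

π(250) = 53 and π(5530) = 731, so π(5530)/π(250) ≈ 13.7925. The PNT-predicted ratio is (5530/ln(5530)) / (250/ln(250)) ≈ 14.1721. The two agree to within a few percent, as expected.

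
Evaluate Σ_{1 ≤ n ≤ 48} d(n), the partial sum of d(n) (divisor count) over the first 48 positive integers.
Σ_{n ≤ 48} d(n) = 198

Compute d(n) for each 1 ≤ n ≤ 48: d(1) = 1, d(2) = 2, d(3) = 2, d(4) = 3, d(5) = 2, d(6) = 4, d(7) = 2, d(8) = 4, d(9) = 3, d(10) = 4, d(11) = 2, d(12) = 6, d(13) = 2, d(14) = 4, d(15) = 4, d(16) = 5, d(17) = 2, d(18) = 6, d(19) = 2, d(20) = 6, d(21) = 4, d(22) = 4, d(23) = 2, d(24) = 8, d(25) = 3, d(26) = 4, d(27) = 4, d(28) = 6, d(29) = 2, d(30) = 8, d(31) = 2, d(32) = 6, d(33) = 4, d(34) = 4, d(35) = 4, d(36) = 9, d(37) = 2, d(38) = 4, d(39) = 4, d(40) = 8, d(41) = 2, d(42) = 8, d(43) = 2, d(44) = 6, d(45) = 6, d(46) = 4, d(47) = 2, d(48) = 10. Summing all 48 values: 198. (Dirichlet's divisor formula: Σ_{n ≤ x} d(n) = x ln(x) + (2γ − 1) x + O(√x). For x = 48, the asymptotic estimate is ≈ 193.23.)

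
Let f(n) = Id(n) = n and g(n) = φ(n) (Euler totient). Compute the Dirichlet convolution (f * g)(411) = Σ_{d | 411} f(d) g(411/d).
(Id * φ)(411) = 1365

Divisors of 411: [1, 3, 137, 411]. For each d | 411:
  d = 1: Id(1) · φ(411/1) = 1 · 272 = 272
  d = 3: Id(3) · φ(411/3) = 3 · 136 = 408
  d = 137: Id(137) · φ(411/137) = 137 · 2 = 274
  d = 411: Id(411) · φ(411/411) = 411 · 1 = 411
Summing: (Id * φ)(411) = 272 + 408 + 274 + 411 = 1365.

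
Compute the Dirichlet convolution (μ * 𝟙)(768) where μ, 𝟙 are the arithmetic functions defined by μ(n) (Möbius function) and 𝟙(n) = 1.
(μ * 𝟙)(768) = 0

Divisors of 768: [1, 2, 3, 4, 6, 8, 12, 16, 24, 32, 48, 64, 96, 128, 192, 256, 384, 768]. For each d | 768:
  d = 1: μ(1) · 𝟙(768/1) = 1 · 1 = 1
  d = 2: μ(2) · 𝟙(768/2) = -1 · 1 = -1
  d = 3: μ(3) · 𝟙(768/3) = -1 · 1 = -1
  d = 4: μ(4) · 𝟙(768/4) = 0 · 1 = 0
  d = 6: μ(6) · 𝟙(768/6) = 1 · 1 = 1
  d = 8: μ(8) · 𝟙(768/8) = 0 · 1 = 0
  d = 12: μ(12) · 𝟙(768/12) = 0 · 1 = 0
  d = 16: μ(16) · 𝟙(768/16) = 0 · 1 = 0
  d = 24: μ(24) · 𝟙(768/24) = 0 · 1 = 0
  d = 32: μ(32) · 𝟙(768/32) = 0 · 1 = 0
  d = 48: μ(48) · 𝟙(768/48) = 0 · 1 = 0
  d = 64: μ(64) · 𝟙(768/64) = 0 · 1 = 0
  d = 96: μ(96) · 𝟙(768/96) = 0 · 1 = 0
  d = 128: μ(128) · 𝟙(768/128) = 0 · 1 = 0
  d = 192: μ(192) · 𝟙(768/192) = 0 · 1 = 0
  d = 256: μ(256) · 𝟙(768/256) = 0 · 1 = 0
  d = 384: μ(384) · 𝟙(768/384) = 0 · 1 = 0
  d = 768: μ(768) · 𝟙(768/768) = 0 · 1 = 0
Summing: (μ * 𝟙)(768) = 1 + -1 + -1 + 0 + 1 + 0 + 0 + 0 + 0 + 0 + 0 + 0 + 0 + 0 + 0 + 0 + 0 + 0 = 0.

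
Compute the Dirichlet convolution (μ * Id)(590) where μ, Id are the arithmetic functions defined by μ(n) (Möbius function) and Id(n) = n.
(μ * Id)(590) = 232

Divisors of 590: [1, 2, 5, 10, 59, 118, 295, 590]. For each d | 590:
  d = 1: μ(1) · Id(590/1) = 1 · 590 = 590
  d = 2: μ(2) · Id(590/2) = -1 · 295 = -295
  d = 5: μ(5) · Id(590/5) = -1 · 118 = -118
  d = 10: μ(10) · Id(590/10) = 1 · 59 = 59
  d = 59: μ(59) · Id(590/59) = -1 · 10 = -10
  d = 118: μ(118) · Id(590/118) = 1 · 5 = 5
  d = 295: μ(295) · Id(590/295) = 1 · 2 = 2
  d = 590: μ(590) · Id(590/590) = -1 · 1 = -1
Summing: (μ * Id)(590) = 590 + -295 + -118 + 59 + -10 + 5 + 2 + -1 = 232.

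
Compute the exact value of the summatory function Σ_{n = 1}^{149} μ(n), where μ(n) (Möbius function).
Σ_{n ≤ 149} μ(n) = 0

Compute μ(n) for each 1 ≤ n ≤ 149: μ(1) = 1, μ(2) = -1, μ(3) = -1, μ(4) = 0, μ(5) = -1, μ(6) = 1, μ(7) = -1, μ(8) = 0, μ(9) = 0, μ(10) = 1, μ(11) = -1, μ(12) = 0, μ(13) = -1, μ(14) = 1, μ(15) = 1, μ(16) = 0, μ(17) = -1, μ(18) = 0, μ(19) = -1, μ(20) = 0, μ(21) = 1, μ(22) = 1, μ(23) = -1, μ(24) = 0, μ(25) = 0, μ(26) = 1, μ(27) = 0, μ(28) = 0, μ(29) = -1, μ(30) = -1, μ(31) = -1, μ(32) = 0, μ(33) = 1, μ(34) = 1, μ(35) = 1, μ(36) = 0, μ(37) = -1, μ(38) = 1, μ(39) = 1, μ(40) = 0, μ(41) = -1, μ(42) = -1, μ(43) = -1, μ(44) = 0, μ(45) = 0, μ(46) = 1, μ(47) = -1, μ(48) = 0, μ(49) = 0, μ(50) = 0, μ(51) = 1, μ(52) = 0, μ(53) = -1, μ(54) = 0, μ(55) = 1, μ(56) = 0, μ(57) = 1, μ(58) = 1, μ(59) = -1, μ(60) = 0, μ(61) = -1, μ(62) = 1, μ(63) = 0, μ(64) = 0, μ(65) = 1, μ(66) = -1, μ(67) = -1, μ(68) = 0, μ(69) = 1, μ(70) = -1, μ(71) = -1, μ(72) = 0, μ(73) = -1, μ(74) = 1, μ(75) = 0, μ(76) = 0, μ(77) = 1, μ(78) = -1, μ(79) = -1, μ(80) = 0, μ(81) = 0, μ(82) = 1, μ(83) = -1, μ(84) = 0, μ(85) = 1, μ(86) = 1, μ(87) = 1, μ(88) = 0, μ(89) = -1, μ(90) = 0, μ(91) = 1, μ(92) = 0, μ(93) = 1, μ(94) = 1, μ(95) = 1, μ(96) = 0, μ(97) = -1, μ(98) = 0, μ(99) = 0, μ(100) = 0, μ(101) = -1, μ(102) = -1, μ(103) = -1, μ(104) = 0, μ(105) = -1, μ(106) = 1, μ(107) = -1, μ(108) = 0, μ(109) = -1, μ(110) = -1, μ(111) = 1, μ(112) = 0, μ(113) = -1, μ(114) = -1, μ(115) = 1, μ(116) = 0, μ(117) = 0, μ(118) = 1, μ(119) = 1, μ(120) = 0, μ(121) = 0, μ(122) = 1, μ(123) = 1, μ(124) = 0, μ(125) = 0, μ(126) = 0, μ(127) = -1, μ(128) = 0, μ(129) = 1, μ(130) = -1, μ(131) = -1, μ(132) = 0, μ(133) = 1, μ(134) = 1, μ(135) = 0, μ(136) = 0, μ(137) = -1, μ(138) = -1, μ(139) = -1, μ(140) = 0, μ(141) = 1, μ(142) = 1, μ(143) = 1, μ(144) = 0, μ(145) = 1, μ(146) = 1, μ(147) = 0, μ(148) = 0, μ(149) = -1. Summing all 149 values: 0. (Mertens function M(x) = Σ_{n ≤ x} μ(n); on average M(x) should be small (PNT ⟺ M(x) = o(x)).)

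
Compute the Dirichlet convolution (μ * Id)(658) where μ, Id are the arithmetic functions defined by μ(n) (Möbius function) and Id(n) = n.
(μ * Id)(658) = 276

Divisors of 658: [1, 2, 7, 14, 47, 94, 329, 658]. For each d | 658:
  d = 1: μ(1) · Id(658/1) = 1 · 658 = 658
  d = 2: μ(2) · Id(658/2) = -1 · 329 = -329
  d = 7: μ(7) · Id(658/7) = -1 · 94 = -94
  d = 14: μ(14) · Id(658/14) = 1 · 47 = 47
  d = 47: μ(47) · Id(658/47) = -1 · 14 = -14
  d = 94: μ(94) · Id(658/94) = 1 · 7 = 7
  d = 329: μ(329) · Id(658/329) = 1 · 2 = 2
  d = 658: μ(658) · Id(658/658) = -1 · 1 = -1
Summing: (μ * Id)(658) = 658 + -329 + -94 + 47 + -14 + 7 + 2 + -1 = 276.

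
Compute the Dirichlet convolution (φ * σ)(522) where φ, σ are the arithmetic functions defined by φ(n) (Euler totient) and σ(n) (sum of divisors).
(φ * σ)(522) = 6264

Divisors of 522: [1, 2, 3, 6, 9, 18, 29, 58, 87, 174, 261, 522]. For each d | 522:
  d = 1: φ(1) · σ(522/1) = 1 · 1170 = 1170
  d = 2: φ(2) · σ(522/2) = 1 · 390 = 390
  d = 3: φ(3) · σ(522/3) = 2 · 360 = 720
  d = 6: φ(6) · σ(522/6) = 2 · 120 = 240
  d = 9: φ(9) · σ(522/9) = 6 · 90 = 540
  d = 18: φ(18) · σ(522/18) = 6 · 30 = 180
  d = 29: φ(29) · σ(522/29) = 28 · 39 = 1092
  d = 58: φ(58) · σ(522/58) = 28 · 13 = 364
  d = 87: φ(87) · σ(522/87) = 56 · 12 = 672
  d = 174: φ(174) · σ(522/174) = 56 · 4 = 224
  d = 261: φ(261) · σ(522/261) = 168 · 3 = 504
  d = 522: φ(522) · σ(522/522) = 168 · 1 = 168
Summing: (φ * σ)(522) = 1170 + 390 + 720 + 240 + 540 + 180 + 1092 + 364 + 672 + 224 + 504 + 168 = 6264.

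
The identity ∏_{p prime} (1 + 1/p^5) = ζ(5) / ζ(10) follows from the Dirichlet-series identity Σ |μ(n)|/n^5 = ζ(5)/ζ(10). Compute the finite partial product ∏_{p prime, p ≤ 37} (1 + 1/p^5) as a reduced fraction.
∏ = 233011615725255938572288274478934396372114341888/224936953086109917286174853620680141509079739945

The primes p ≤ 37 are [2, 3, 5, 7, 11, 13, 17, 19, 23, 29, 31, 37]. For each, (1 + 1/p^5) = (p^5 + 1)/p^5. Multiplying these fractions over p ∈ [2, 3, 5, 7, 11, 13, 17, 19, 23, 29, 31, 37] gives 233011615725255938572288274478934396372114341888/224936953086109917286174853620680141509079739945. (In the limit P → ∞ this tends to ζ(5)/ζ(10).)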